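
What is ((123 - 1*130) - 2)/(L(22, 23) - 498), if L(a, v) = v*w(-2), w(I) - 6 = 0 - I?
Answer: 9/314 ≈ 0.028662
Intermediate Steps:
w(I) = 6 - I (w(I) = 6 + (0 - I) = 6 - I)
L(a, v) = 8*v (L(a, v) = v*(6 - 1*(-2)) = v*(6 + 2) = v*8 = 8*v)
((123 - 1*130) - 2)/(L(22, 23) - 498) = ((123 - 1*130) - 2)/(8*23 - 498) = ((123 - 130) - 2)/(184 - 498) = (-7 - 2)/(-314) = -9*(-1/314) = 9/314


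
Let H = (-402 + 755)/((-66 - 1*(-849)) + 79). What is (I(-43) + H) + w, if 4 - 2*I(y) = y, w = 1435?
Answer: 628790/431 ≈ 1458.9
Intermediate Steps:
I(y) = 2 - y/2
H = 353/862 (H = 353/((-66 + 849) + 79) = 353/(783 + 79) = 353/862 ≈ 0.40951)
(I(-43) + H) + w = ((2 - ½*(-43)) + 353/862) + 1435 = ((2 + 43/2) + 353/862) + 1435 = (47/2 + 353/862) + 1435 = 10305/431 + 1435 = 628790/431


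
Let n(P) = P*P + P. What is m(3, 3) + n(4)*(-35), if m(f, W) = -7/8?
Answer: -5607/8 ≈ -700.88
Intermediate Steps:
n(P) = P + P**2 (n(P) = P**2 + P = P + P**2)
m(f, W) = -7/8 (m(f, W) = -7*1/8 = -7/8)
m(3, 3) + n(4)*(-35) = -7/8 + (4*(1 + 4))*(-35) = -7/8 + (4*5)*(-35) = -7/8 + 20*(-35) = -7/8 - 700 = -5607/8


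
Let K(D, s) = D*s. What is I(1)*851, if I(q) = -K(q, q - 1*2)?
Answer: 851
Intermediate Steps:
I(q) = -q*(-2 + q) (I(q) = -q*(q - 1*2) = -q*(q - 2) = -q*(-2 + q))
I(1)*851 = (1*(2 - 1*1))*851 = (1*(2 - 1))*851 = (1*1)*851 = 1*851 = 851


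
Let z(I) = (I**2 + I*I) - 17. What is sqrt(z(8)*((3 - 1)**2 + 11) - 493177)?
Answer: 2*I*sqrt(122878) ≈ 701.08*I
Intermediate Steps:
z(I) = -17 + 2*I**2 (z(I) = (I**2 + I**2) - 17 = 2*I**2 - 17 = -17 + 2*I**2)
sqrt(z(8)*((3 - 1)**2 + 11) - 493177) = sqrt((-17 + 2*8**2)*((3 - 1)**2 + 11) - 493177) = sqrt((-17 + 2*64)*(2**2 + 11) - 493177) = sqrt((-17 + 128)*(4 + 11) - 493177) = sqrt(111*15 - 493177) = sqrt(1665 - 493177) = sqrt(-491512) = 2*I*sqrt(122878)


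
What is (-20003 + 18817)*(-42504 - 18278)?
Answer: 72087452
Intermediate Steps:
(-20003 + 18817)*(-42504 - 18278) = -1186*(-60782) = 72087452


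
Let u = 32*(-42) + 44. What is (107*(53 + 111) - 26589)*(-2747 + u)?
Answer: 36588927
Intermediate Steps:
u = -1300 (u = -1344 + 44 = -1300)
(107*(53 + 111) - 26589)*(-2747 + u) = (107*(53 + 111) - 26589)*(-2747 - 1300) = (107*164 - 26589)*(-4047) = (17548 - 26589)*(-4047) = -9041*(-4047) = 36588927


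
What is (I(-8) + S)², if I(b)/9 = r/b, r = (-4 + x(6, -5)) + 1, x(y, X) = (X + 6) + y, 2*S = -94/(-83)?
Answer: 426409/27556 ≈ 15.474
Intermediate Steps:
S = 47/83 (S = (-94/(-83))/2 = (-94*(-1/83))/2 = (½)*(94/83) = 47/83 ≈ 0.56627)
x(y, X) = 6 + X + y (x(y, X) = (6 + X) + y = 6 + X + y)
r = 4 (r = (-4 + (6 - 5 + 6)) + 1 = (-4 + 7) + 1 = 3 + 1 = 4)
I(b) = 36/b (I(b) = 9*(4/b) = 36/b)
(I(-8) + S)² = (36/(-8) + 47/83)² = (36*(-⅛) + 47/83)² = (-9/2 + 47/83)² = (-653/166)² = 426409/27556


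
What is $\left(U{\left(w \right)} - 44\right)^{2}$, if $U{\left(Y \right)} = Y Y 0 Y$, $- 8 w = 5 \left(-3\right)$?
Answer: $1936$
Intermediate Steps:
$w = \frac{15}{8}$ ($w = - \frac{5 \left(-3\right)}{8} = \left(- \frac{1}{8}\right) \left(-15\right) = \frac{15}{8} \approx 1.875$)
$U{\left(Y \right)} = 0$ ($U{\left(Y \right)} = Y^{2} \cdot 0 Y = 0 Y = 0$)
$\left(U{\left(w \right)} - 44\right)^{2} = \left(0 - 44\right)^{2} = \left(-44\right)^{2} = 1936$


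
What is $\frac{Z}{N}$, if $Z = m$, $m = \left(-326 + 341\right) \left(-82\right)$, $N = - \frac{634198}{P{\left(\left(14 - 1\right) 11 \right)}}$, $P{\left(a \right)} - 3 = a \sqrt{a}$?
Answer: $\frac{1845}{317099} + \frac{87945 \sqrt{143}}{317099} \approx 3.3223$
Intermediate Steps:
$P{\left(a \right)} = 3 + a^{\frac{3}{2}}$ ($P{\left(a \right)} = 3 + a \sqrt{a} = 3 + a^{\frac{3}{2}}$)
$N = - \frac{634198}{3 + 143 \sqrt{143}}$ ($N = - \frac{634198}{3 + \left(\left(14 - 1\right) 11\right)^{\frac{3}{2}}} = - \frac{634198}{3 + \left(13 \cdot 11\right)^{\frac{3}{2}}} = - \frac{634198}{3 + 143^{\frac{3}{2}}} = - \frac{634198}{3 + 143 \sqrt{143}} \approx -370.22$)
$m = -1230$ ($m = 15 \left(-82\right) = -1230$)
$Z = -1230$
$\frac{Z}{N} = - \frac{1230}{\frac{951297}{1462099} - \frac{45345157 \sqrt{143}}{1462099}}$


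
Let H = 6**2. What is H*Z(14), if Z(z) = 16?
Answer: 576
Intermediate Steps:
H = 36
H*Z(14) = 36*16 = 576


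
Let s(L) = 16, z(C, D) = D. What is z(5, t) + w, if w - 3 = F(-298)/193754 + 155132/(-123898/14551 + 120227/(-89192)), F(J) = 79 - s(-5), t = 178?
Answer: -38560643694854451435/2480077064802722 ≈ -15548.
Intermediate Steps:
F(J) = 63 (F(J) = 79 - 1*16 = 79 - 16 = 63)
w = -39002097412389335951/2480077064802722 (w = 3 + (63/193754 + 155132/(-123898/14551 + 120227/(-89192))) = 3 + (63*(1/193754) + 155132/(-123898*1/14551 + 120227*(-1/89192))) = 3 + (63/193754 + 155132/(-123898/14551 - 120227/89192)) = 3 + (63/193754 + 155132/(-12800133493/1297832792)) = 3 + (63/193754 + 155132*(-1297832792/12800133493)) = 3 + (63/193754 - 201335396688544/12800133493) = 3 - 39009537643583744117/2480077064802722 = -39002097412389335951/2480077064802722 ≈ -15726.)
z(5, t) + w = 178 - 39002097412389335951/2480077064802722 = -38560643694854451435/2480077064802722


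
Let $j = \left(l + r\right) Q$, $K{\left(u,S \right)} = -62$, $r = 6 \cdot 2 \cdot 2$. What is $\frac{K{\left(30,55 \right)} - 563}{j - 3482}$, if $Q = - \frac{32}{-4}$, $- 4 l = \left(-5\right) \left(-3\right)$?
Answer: $\frac{125}{664} \approx 0.18825$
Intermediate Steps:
$l = - \frac{15}{4}$ ($l = - \frac{\left(-5\right) \left(-3\right)}{4} = \left(- \frac{1}{4}\right) 15 = - \frac{15}{4} \approx -3.75$)
$r = 24$ ($r = 12 \cdot 2 = 24$)
$Q = 8$ ($Q = \left(-32\right) \left(- \frac{1}{4}\right) = 8$)
$j = 162$ ($j = \left(- \frac{15}{4} + 24\right) 8 = \frac{81}{4} \cdot 8 = 162$)
$\frac{K{\left(30,55 \right)} - 563}{j - 3482} = \frac{-62 - 563}{162 - 3482} = - \frac{625}{-3320} = \left(-625\right) \left(- \frac{1}{3320}\right) = \frac{125}{664}$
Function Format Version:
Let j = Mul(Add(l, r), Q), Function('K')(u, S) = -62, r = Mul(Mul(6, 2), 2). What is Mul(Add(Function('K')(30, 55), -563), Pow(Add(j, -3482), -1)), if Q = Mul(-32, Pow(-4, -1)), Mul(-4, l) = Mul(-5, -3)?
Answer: Rational(125, 664) ≈ 0.18825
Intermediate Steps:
l = Rational(-15, 4) (l = Mul(Rational(-1, 4), Mul(-5, -3)) = Mul(Rational(-1, 4), 15) = Rational(-15, 4) ≈ -3.7500)
r = 24 (r = Mul(12, 2) = 24)
Q = 8 (Q = Mul(-32, Rational(-1, 4)) = 8)
j = 162 (j = Mul(Add(Rational(-15, 4), 24), 8) = Mul(Rational(81, 4), 8) = 162)
Mul(Add(Function('K')(30, 55), -563), Pow(Add(j, -3482), -1)) = Mul(Add(-62, -563), Pow(Add(162, -3482), -1)) = Mul(-625, Pow(-3320, -1)) = Mul(-625, Rational(-1, 3320)) = Rational(125, 664)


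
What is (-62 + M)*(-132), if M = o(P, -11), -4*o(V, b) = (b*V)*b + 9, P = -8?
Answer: -23463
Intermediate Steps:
o(V, b) = -9/4 - V*b²/4 (o(V, b) = -((b*V)*b + 9)/4 = -((V*b)*b + 9)/4 = -(V*b² + 9)/4 = -(9 + V*b²)/4 = -9/4 - V*b²/4)
M = 959/4 (M = -9/4 - ¼*(-8)*(-11)² = -9/4 - ¼*(-8)*121 = -9/4 + 242 = 959/4 ≈ 239.75)
(-62 + M)*(-132) = (-62 + 959/4)*(-132) = (711/4)*(-132) = -23463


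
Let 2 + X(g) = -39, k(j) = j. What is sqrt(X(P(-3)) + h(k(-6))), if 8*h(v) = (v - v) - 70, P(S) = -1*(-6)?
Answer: I*sqrt(199)/2 ≈ 7.0534*I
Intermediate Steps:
P(S) = 6
X(g) = -41 (X(g) = -2 - 39 = -41)
h(v) = -35/4 (h(v) = ((v - v) - 70)/8 = (0 - 70)/8 = (1/8)*(-70) = -35/4)
sqrt(X(P(-3)) + h(k(-6))) = sqrt(-41 - 35/4) = sqrt(-199/4) = I*sqrt(199)/2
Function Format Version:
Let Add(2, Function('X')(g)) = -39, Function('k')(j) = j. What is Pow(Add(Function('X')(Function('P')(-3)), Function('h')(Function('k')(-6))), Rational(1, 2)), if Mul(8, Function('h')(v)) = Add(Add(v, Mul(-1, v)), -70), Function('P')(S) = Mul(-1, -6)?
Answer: Mul(Rational(1, 2), I, Pow(199, Rational(1, 2))) ≈ Mul(7.0534, I)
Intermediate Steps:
Function('P')(S) = 6
Function('X')(g) = -41 (Function('X')(g) = Add(-2, -39) = -41)
Function('h')(v) = Rational(-35, 4) (Function('h')(v) = Mul(Rational(1, 8), Add(Add(v, Mul(-1, v)), -70)) = Mul(Rational(1, 8), Add(0, -70)) = Mul(Rational(1, 8), -70) = Rational(-35, 4))
Pow(Add(Function('X')(Function('P')(-3)), Function('h')(Function('k')(-6))), Rational(1, 2)) = Pow(Add(-41, Rational(-35, 4)), Rational(1, 2)) = Pow(Rational(-199, 4), Rational(1, 2)) = Mul(Rational(1, 2), I, Pow(199, Rational(1, 2)))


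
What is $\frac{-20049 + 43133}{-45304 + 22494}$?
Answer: $- \frac{11542}{11405} \approx -1.012$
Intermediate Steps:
$\frac{-20049 + 43133}{-45304 + 22494} = \frac{23084}{-22810} = 23084 \left(- \frac{1}{22810}\right) = - \frac{11542}{11405}$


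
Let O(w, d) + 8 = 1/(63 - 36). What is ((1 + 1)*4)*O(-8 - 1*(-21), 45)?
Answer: -1720/27 ≈ -63.704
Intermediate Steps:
O(w, d) = -215/27 (O(w, d) = -8 + 1/(63 - 36) = -8 + 1/27 = -215/27)
((1 + 1)*4)*O(-8 - 1*(-21), 45) = ((1 + 1)*4)*(-215/27) = (2*4)*(-215/27) = 8*(-215/27) = -1720/27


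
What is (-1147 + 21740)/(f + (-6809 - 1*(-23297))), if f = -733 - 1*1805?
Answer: 20593/13950 ≈ 1.4762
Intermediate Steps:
f = -2538 (f = -733 - 1805 = -2538)
(-1147 + 21740)/(f + (-6809 - 1*(-23297))) = (-1147 + 21740)/(-2538 + (-6809 - 1*(-23297))) = 20593/(-2538 + (-6809 + 23297)) = 20593/(-2538 + 16488) = 20593/13950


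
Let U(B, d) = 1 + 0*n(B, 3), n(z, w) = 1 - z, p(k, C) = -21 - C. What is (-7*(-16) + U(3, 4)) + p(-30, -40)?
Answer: 132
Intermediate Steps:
U(B, d) = 1 (U(B, d) = 1 + 0*(1 - B) = 1 + 0 = 1)
(-7*(-16) + U(3, 4)) + p(-30, -40) = (-7*(-16) + 1) + (-21 - 1*(-40)) = (112 + 1) + (-21 + 40) = 113 + 19 = 132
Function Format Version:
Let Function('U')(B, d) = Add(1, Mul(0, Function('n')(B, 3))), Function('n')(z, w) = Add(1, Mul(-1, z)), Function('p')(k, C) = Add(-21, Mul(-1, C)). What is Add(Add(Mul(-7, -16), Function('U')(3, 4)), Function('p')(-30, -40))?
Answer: 132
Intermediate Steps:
Function('U')(B, d) = 1 (Function('U')(B, d) = Add(1, Mul(0, Add(1, Mul(-1, B)))) = Add(1, 0) = 1)
Add(Add(Mul(-7, -16), Function('U')(3, 4)), Function('p')(-30, -40)) = Add(Add(Mul(-7, -16), 1), Add(-21, Mul(-1, -40))) = Add(Add(112, 1), Add(-21, 40)) = Add(113, 19) = 132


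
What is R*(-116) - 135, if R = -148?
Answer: 17033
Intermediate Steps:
R*(-116) - 135 = -148*(-116) - 135 = 17168 - 135 = 17033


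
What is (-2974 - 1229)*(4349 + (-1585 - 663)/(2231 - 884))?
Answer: -8204052855/449 ≈ -1.8272e+7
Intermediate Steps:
(-2974 - 1229)*(4349 + (-1585 - 663)/(2231 - 884)) = -4203*(4349 - 2248/1347) = -4203*5855855/1347 = -8204052855/449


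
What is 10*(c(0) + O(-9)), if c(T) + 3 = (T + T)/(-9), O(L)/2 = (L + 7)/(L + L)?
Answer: -250/9 ≈ -27.778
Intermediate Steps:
O(L) = (7 + L)/L (O(L) = 2*((L + 7)/(L + L)) = 2*((7 + L)/((2*L))) = 2*((7 + L)*(1/(2*L))) = 2*((7 + L)/(2*L)) = (7 + L)/L)
c(T) = -3 - 2*T/9 (c(T) = -3 + (T + T)/(-9) = -3 + (2*T)*(-⅑) = -3 - 2*T/9)
10*(c(0) + O(-9)) = 10*((-3 - 2/9*0) + (7 - 9)/(-9)) = 10*((-3 + 0) - ⅑*(-2)) = 10*(-3 + 2/9) = 10*(-25/9) = -250/9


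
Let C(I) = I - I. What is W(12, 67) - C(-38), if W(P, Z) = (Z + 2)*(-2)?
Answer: -138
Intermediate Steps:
C(I) = 0
W(P, Z) = -4 - 2*Z (W(P, Z) = (2 + Z)*(-2) = -4 - 2*Z)
W(12, 67) - C(-38) = (-4 - 2*67) - 1*0 = (-4 - 134) + 0 = -138 + 0 = -138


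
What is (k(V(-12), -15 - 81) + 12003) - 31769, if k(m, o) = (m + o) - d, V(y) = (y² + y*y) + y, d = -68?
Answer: -19518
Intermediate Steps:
V(y) = y + 2*y² (V(y) = (y² + y²) + y = 2*y² + y = y + 2*y²)
k(m, o) = 68 + m + o (k(m, o) = (m + o) - 1*(-68) = (m + o) + 68 = 68 + m + o)
(k(V(-12), -15 - 81) + 12003) - 31769 = ((68 - 12*(1 + 2*(-12)) + (-15 - 81)) + 12003) - 31769 = ((68 - 12*(1 - 24) - 96) + 12003) - 31769 = ((68 - 12*(-23) - 96) + 12003) - 31769 = ((68 + 276 - 96) + 12003) - 31769 = (248 + 12003) - 31769 = 12251 - 31769 = -19518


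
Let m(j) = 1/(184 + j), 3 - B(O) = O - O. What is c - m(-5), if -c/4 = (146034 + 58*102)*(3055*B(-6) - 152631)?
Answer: 15608555629199/179 ≈ 8.7199e+10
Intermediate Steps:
B(O) = 3 (B(O) = 3 - (O - O) = 3 - 1*0 = 3 + 0 = 3)
c = 87198634800 (c = -4*(146034 + 58*102)*(3055*3 - 152631) = -4*(146034 + 5916)*(9165 - 152631) = -607800*(-143466) = -4*(-21799658700) = 87198634800)
c - m(-5) = 87198634800 - 1/(184 - 5) = 87198634800 - 1/179 = 15608555629199/179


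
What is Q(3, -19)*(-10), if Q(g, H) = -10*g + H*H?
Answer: -3310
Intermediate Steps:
Q(g, H) = H**2 - 10*g (Q(g, H) = -10*g + H**2 = H**2 - 10*g)
Q(3, -19)*(-10) = ((-19)**2 - 10*3)*(-10) = (361 - 30)*(-10) = 331*(-10) = -3310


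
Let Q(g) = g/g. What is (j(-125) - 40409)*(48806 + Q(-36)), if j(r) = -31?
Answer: -1973755080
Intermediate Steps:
Q(g) = 1
(j(-125) - 40409)*(48806 + Q(-36)) = (-31 - 40409)*(48806 + 1) = -40440*48807 = -1973755080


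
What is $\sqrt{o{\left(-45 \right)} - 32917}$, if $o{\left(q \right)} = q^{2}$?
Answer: $2 i \sqrt{7723} \approx 175.76 i$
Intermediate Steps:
$\sqrt{o{\left(-45 \right)} - 32917} = \sqrt{\left(-45\right)^{2} - 32917} = \sqrt{2025 - 32917} = \sqrt{-30892} = 2 i \sqrt{7723}$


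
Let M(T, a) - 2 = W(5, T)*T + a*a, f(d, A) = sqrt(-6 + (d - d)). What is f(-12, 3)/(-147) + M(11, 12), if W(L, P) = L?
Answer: 201 - I*sqrt(6)/147 ≈ 201.0 - 0.016663*I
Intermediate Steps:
f(d, A) = I*sqrt(6) (f(d, A) = sqrt(-6 + 0) = sqrt(-6) = I*sqrt(6))
M(T, a) = 2 + a**2 + 5*T (M(T, a) = 2 + (5*T + a*a) = 2 + (5*T + a**2) = 2 + (a**2 + 5*T) = 2 + a**2 + 5*T)
f(-12, 3)/(-147) + M(11, 12) = (I*sqrt(6))/(-147) + (2 + 12**2 + 5*11) = -I*sqrt(6)/147 + (2 + 144 + 55) = -I*sqrt(6)/147 + 201 = 201 - I*sqrt(6)/147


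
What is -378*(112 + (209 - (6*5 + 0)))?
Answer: -109998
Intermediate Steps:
-378*(112 + (209 - (6*5 + 0))) = -378*(112 + (209 - (30 + 0))) = -378*(112 + (209 - 1*30)) = -378*(112 + (209 - 30)) = -378*(112 + 179) = -378*291 = -109998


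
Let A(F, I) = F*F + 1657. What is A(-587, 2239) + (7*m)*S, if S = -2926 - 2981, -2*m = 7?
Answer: 981895/2 ≈ 4.9095e+5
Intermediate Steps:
A(F, I) = 1657 + F² (A(F, I) = F² + 1657 = 1657 + F²)
m = -7/2 (m = -½*7 = -7/2 ≈ -3.5000)
S = -5907
A(-587, 2239) + (7*m)*S = (1657 + (-587)²) + (7*(-7/2))*(-5907) = (1657 + 344569) - 49/2*(-5907) = 346226 + 289443/2 = 981895/2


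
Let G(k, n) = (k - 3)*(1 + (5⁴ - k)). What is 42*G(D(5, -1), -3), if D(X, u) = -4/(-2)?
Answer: -26208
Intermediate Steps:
D(X, u) = 2 (D(X, u) = -4*(-½) = 2)
G(k, n) = (-3 + k)*(626 - k) (G(k, n) = (-3 + k)*(1 + (625 - k)) = (-3 + k)*(626 - k))
42*G(D(5, -1), -3) = 42*(-1878 - 1*2² + 629*2) = 42*(-1878 - 1*4 + 1258) = 42*(-1878 - 4 + 1258) = 42*(-624) = -26208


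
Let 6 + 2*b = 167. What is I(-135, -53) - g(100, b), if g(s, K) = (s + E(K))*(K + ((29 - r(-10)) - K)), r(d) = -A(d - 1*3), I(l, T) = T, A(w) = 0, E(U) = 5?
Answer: -3098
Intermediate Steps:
b = 161/2 (b = -3 + (½)*167 = -3 + 167/2 = 161/2 ≈ 80.500)
r(d) = 0 (r(d) = -1*0 = 0)
g(s, K) = 145 + 29*s (g(s, K) = (s + 5)*(K + ((29 - 1*0) - K)) = (5 + s)*(K + ((29 + 0) - K)) = (5 + s)*(K + (29 - K)) = (5 + s)*29 = 145 + 29*s)
I(-135, -53) - g(100, b) = -53 - (145 + 29*100) = -53 - (145 + 2900) = -53 - 1*3045 = -53 - 3045 = -3098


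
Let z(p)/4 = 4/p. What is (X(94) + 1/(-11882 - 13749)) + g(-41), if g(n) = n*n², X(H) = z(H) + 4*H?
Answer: -82573009064/1204657 ≈ -68545.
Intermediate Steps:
z(p) = 16/p (z(p) = 4*(4/p) = 16/p)
X(H) = 4*H + 16/H (X(H) = 16/H + 4*H = 4*H + 16/H)
g(n) = n³
(X(94) + 1/(-11882 - 13749)) + g(-41) = ((4*94 + 16/94) + 1/(-11882 - 13749)) + (-41)³ = ((376 + 16*(1/94)) + 1/(-25631)) - 68921 = ((376 + 8/47) - 1/25631) - 68921 = (17680/47 - 1/25631) - 68921 = 453156033/1204657 - 68921 = -82573009064/1204657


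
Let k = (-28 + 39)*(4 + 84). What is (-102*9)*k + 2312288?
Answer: 1423664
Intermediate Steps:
k = 968 (k = 11*88 = 968)
(-102*9)*k + 2312288 = -102*9*968 + 2312288 = -918*968 + 2312288 = -888624 + 2312288 = 1423664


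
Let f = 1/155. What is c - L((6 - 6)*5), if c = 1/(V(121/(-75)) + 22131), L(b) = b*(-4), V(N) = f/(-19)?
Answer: 2945/65175794 ≈ 4.5186e-5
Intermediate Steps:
f = 1/155 ≈ 0.0064516
V(N) = -1/2945 (V(N) = (1/155)/(-19) = (1/155)*(-1/19) = -1/2945)
L(b) = -4*b
c = 2945/65175794 (c = 1/(-1/2945 + 22131) = 1/(65175794/2945) = 2945/65175794 ≈ 4.5186e-5)
c - L((6 - 6)*5) = 2945/65175794 - (-4)*(6 - 6)*5 = 2945/65175794 - (-4)*0*5 = 2945/65175794 - (-4)*0 = 2945/65175794 - 1*0 = 2945/65175794 + 0 = 2945/65175794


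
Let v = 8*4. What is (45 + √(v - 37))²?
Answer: (45 + I*√5)² ≈ 2020.0 + 201.25*I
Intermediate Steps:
v = 32
(45 + √(v - 37))² = (45 + √(32 - 37))² = (45 + √(-5))² = (45 + I*√5)²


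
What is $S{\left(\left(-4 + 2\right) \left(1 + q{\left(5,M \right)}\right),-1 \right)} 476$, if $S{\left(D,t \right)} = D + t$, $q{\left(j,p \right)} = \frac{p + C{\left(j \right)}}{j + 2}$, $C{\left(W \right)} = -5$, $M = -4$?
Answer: $-204$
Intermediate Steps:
$q{\left(j,p \right)} = \frac{-5 + p}{2 + j}$ ($q{\left(j,p \right)} = \frac{p - 5}{j + 2} = \frac{-5 + p}{2 + j}$)
$S{\left(\left(-4 + 2\right) \left(1 + q{\left(5,M \right)}\right),-1 \right)} 476 = \left(\left(-4 + 2\right) \left(1 + \frac{-5 - 4}{2 + 5}\right) - 1\right) 476 = \left(- 2 \left(1 + \frac{1}{7} \left(-9\right)\right) - 1\right) 476 = \left(- 2 \left(1 - \frac{9}{7}\right) - 1\right) 476 = \left(\left(-2\right) \left(- \frac{2}{7}\right) - 1\right) 476 = \left(\frac{4}{7} - 1\right) 476 = \left(- \frac{3}{7}\right) 476 = -204$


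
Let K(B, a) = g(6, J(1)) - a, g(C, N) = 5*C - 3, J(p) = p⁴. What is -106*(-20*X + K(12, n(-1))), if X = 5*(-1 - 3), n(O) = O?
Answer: -45368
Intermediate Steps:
X = -20 (X = 5*(-4) = -20)
g(C, N) = -3 + 5*C
K(B, a) = 27 - a (K(B, a) = (-3 + 5*6) - a = (-3 + 30) - a = 27 - a)
-106*(-20*X + K(12, n(-1))) = -106*(-20*(-20) + (27 - 1*(-1))) = -106*(400 + (27 + 1)) = -106*(400 + 28) = -106*428 = -45368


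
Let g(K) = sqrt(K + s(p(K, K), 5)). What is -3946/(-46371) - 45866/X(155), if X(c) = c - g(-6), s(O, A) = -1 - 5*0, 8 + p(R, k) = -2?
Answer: 2*(-1063120328*I + 1973*sqrt(7))/(46371*(sqrt(7) + 155*I)) ≈ -295.74 - 5.0495*I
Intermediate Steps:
p(R, k) = -10 (p(R, k) = -8 - 2 = -10)
s(O, A) = -1 (s(O, A) = -1 + 0 = -1)
g(K) = sqrt(-1 + K) (g(K) = sqrt(K - 1) = sqrt(-1 + K))
X(c) = c - I*sqrt(7) (X(c) = c - sqrt(-1 - 6) = c - sqrt(-7) = c - I*sqrt(7))
-3946/(-46371) - 45866/X(155) = -3946/(-46371) - 45866/(155 - I*sqrt(7)) = -3946*(-1/46371) - 45866/(155 - I*sqrt(7)) = 3946/46371 - 45866/(155 - I*sqrt(7))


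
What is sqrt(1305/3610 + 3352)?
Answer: sqrt(4840810)/38 ≈ 57.900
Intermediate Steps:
sqrt(1305/3610 + 3352) = sqrt(1305*(1/3610) + 3352) = sqrt(261/722 + 3352) = sqrt(2420405/722) = sqrt(4840810)/38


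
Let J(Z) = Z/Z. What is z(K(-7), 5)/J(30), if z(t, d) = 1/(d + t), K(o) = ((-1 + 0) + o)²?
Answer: 1/69 ≈ 0.014493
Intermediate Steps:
K(o) = (-1 + o)²
J(Z) = 1
z(K(-7), 5)/J(30) = 1/((5 + (-1 - 7)²)*1) = 1/(5 + (-8)²) = 1/(5 + 64) = 1/69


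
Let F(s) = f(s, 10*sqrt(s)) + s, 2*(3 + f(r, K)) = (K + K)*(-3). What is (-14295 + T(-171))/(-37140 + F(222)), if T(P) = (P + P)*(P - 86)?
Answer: -301927631/151440049 + 245330*sqrt(222)/151440049 ≈ -1.9696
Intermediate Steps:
f(r, K) = -3 - 3*K (f(r, K) = -3 + ((K + K)*(-3))/2 = -3 + ((2*K)*(-3))/2 = -3 + (-6*K)/2 = -3 - 3*K)
F(s) = -3 + s - 30*sqrt(s) (F(s) = (-3 - 30*sqrt(s)) + s = -3 + s - 30*sqrt(s))
T(P) = 2*P*(-86 + P) (T(P) = (2*P)*(-86 + P) = 2*P*(-86 + P))
(-14295 + T(-171))/(-37140 + F(222)) = (-14295 + 2*(-171)*(-86 - 171))/(-37140 + (-3 + 222 - 30*sqrt(222))) = (-14295 + 2*(-171)*(-257))/(-37140 + (219 - 30*sqrt(222))) = (-14295 + 87894)/(-36921 - 30*sqrt(222)) = 73599/(-36921 - 30*sqrt(222))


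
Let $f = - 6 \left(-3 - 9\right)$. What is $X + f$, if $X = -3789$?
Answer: $-3717$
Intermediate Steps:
$f = 72$ ($f = \left(-6\right) \left(-12\right) = 72$)
$X + f = -3789 + 72 = -3717$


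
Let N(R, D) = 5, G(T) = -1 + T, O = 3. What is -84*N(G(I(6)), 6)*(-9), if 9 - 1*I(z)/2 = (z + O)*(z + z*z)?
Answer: 3780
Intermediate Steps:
I(z) = 18 - 2*(3 + z)*(z + z**2) (I(z) = 18 - 2*(z + 3)*(z + z*z) = 18 - 2*(3 + z)*(z + z**2))
-84*N(G(I(6)), 6)*(-9) = -84*5*(-9) = -420*(-9) = 3780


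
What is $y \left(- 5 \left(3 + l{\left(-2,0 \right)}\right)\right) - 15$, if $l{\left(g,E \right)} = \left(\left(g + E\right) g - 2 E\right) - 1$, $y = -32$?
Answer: $945$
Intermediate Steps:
$l{\left(g,E \right)} = -1 - 2 E + g \left(E + g\right)$ ($l{\left(g,E \right)} = \left(\left(E + g\right) g - 2 E\right) - 1 = \left(g \left(E + g\right) - 2 E\right) - 1 = \left(- 2 E + g \left(E + g\right)\right) - 1 = -1 - 2 E + g \left(E + g\right)$)
$y \left(- 5 \left(3 + l{\left(-2,0 \right)}\right)\right) - 15 = - 32 \left(- 5 \left(3 + \left(-1 + \left(-2\right)^{2} - 0 + 0 \left(-2\right)\right)\right)\right) - 15 = - 32 \left(- 5 \left(3 + \left(-1 + 4 + 0 + 0\right)\right)\right) - 15 = - 32 \left(- 5 \left(3 + 3\right)\right) - 15 = - 32 \left(\left(-5\right) 6\right) - 15 = \left(-32\right) \left(-30\right) - 15 = 960 - 15 = 945$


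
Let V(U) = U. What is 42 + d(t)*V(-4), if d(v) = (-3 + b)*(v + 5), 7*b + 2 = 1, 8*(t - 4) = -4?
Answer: 1042/7 ≈ 148.86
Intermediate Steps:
t = 7/2 (t = 4 + (⅛)*(-4) = 4 - ½ = 7/2 ≈ 3.5000)
b = -⅐ (b = -2/7 + (⅐)*1 = -2/7 + ⅐ = -⅐ ≈ -0.14286)
d(v) = -110/7 - 22*v/7 (d(v) = (-3 - ⅐)*(v + 5) = -22*(5 + v)/7 = -110/7 - 22*v/7)
42 + d(t)*V(-4) = 42 + (-110/7 - 22/7*7/2)*(-4) = 42 + (-110/7 - 11)*(-4) = 42 - 187/7*(-4) = 42 + 748/7 = 1042/7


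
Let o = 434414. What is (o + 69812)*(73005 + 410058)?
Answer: 243572924238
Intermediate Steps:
(o + 69812)*(73005 + 410058) = (434414 + 69812)*(73005 + 410058) = 504226*483063 = 243572924238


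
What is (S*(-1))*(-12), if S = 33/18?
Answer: 22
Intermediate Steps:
S = 11/6 (S = 33*(1/18) = 11/6 ≈ 1.8333)
(S*(-1))*(-12) = ((11/6)*(-1))*(-12) = -11/6*(-12) = 22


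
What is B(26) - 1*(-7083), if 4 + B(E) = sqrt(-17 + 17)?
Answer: 7079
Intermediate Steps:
B(E) = -4 (B(E) = -4 + sqrt(-17 + 17) = -4 + sqrt(0) = -4 + 0 = -4)
B(26) - 1*(-7083) = -4 - 1*(-7083) = -4 + 7083 = 7079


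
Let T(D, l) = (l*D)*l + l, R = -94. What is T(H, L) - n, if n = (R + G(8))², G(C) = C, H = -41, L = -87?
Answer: -317812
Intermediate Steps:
T(D, l) = l + D*l² (T(D, l) = (D*l)*l + l = D*l² + l = l + D*l²)
n = 7396 (n = (-94 + 8)² = (-86)² = 7396)
T(H, L) - n = -87*(1 - 41*(-87)) - 1*7396 = -87*(1 + 3567) - 7396 = -87*3568 - 7396 = -310416 - 7396 = -317812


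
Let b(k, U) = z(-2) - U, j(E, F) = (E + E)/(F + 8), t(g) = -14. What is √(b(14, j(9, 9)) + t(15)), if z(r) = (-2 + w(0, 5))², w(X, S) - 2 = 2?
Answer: 2*I*√799/17 ≈ 3.3255*I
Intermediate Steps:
w(X, S) = 4 (w(X, S) = 2 + 2 = 4)
j(E, F) = 2*E/(8 + F) (j(E, F) = (2*E)/(8 + F) = 2*E/(8 + F))
z(r) = 4 (z(r) = (-2 + 4)² = 2² = 4)
b(k, U) = 4 - U
√(b(14, j(9, 9)) + t(15)) = √((4 - 2*9/(8 + 9)) - 14) = √((4 - 2*9/17) - 14) = √((4 - 1*18/17) - 14) = √((4 - 18/17) - 14) = √(50/17 - 14) = √(-188/17) = 2*I*√799/17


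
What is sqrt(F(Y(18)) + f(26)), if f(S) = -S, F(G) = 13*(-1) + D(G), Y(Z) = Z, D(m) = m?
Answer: I*sqrt(21) ≈ 4.5826*I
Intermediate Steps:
F(G) = -13 + G (F(G) = 13*(-1) + G = -13 + G)
sqrt(F(Y(18)) + f(26)) = sqrt((-13 + 18) - 1*26) = sqrt(5 - 26) = sqrt(-21) = I*sqrt(21)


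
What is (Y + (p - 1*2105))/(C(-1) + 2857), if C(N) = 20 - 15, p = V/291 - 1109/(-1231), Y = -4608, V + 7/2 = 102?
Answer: -4808587201/2050457004 ≈ -2.3451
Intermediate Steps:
V = 197/2 (V = -7/2 + 102 = 197/2 ≈ 98.500)
p = 887945/716442 (p = (197/2)/291 - 1109/(-1231) = (197/2)*(1/291) - 1109*(-1/1231) = 197/582 + 1109/1231 = 887945/716442 ≈ 1.2394)
C(N) = 5
(Y + (p - 1*2105))/(C(-1) + 2857) = (-4608 + (887945/716442 - 1*2105))/(5 + 2857) = (-4608 + (887945/716442 - 2105))/2862 = (-4608 - 1507222465/716442)*(1/2862) = -4808587201/716442*1/2862 = -4808587201/2050457004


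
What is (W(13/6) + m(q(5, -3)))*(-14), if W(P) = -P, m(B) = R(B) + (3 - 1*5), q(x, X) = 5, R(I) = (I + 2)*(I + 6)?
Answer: -3059/3 ≈ -1019.7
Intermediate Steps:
R(I) = (2 + I)*(6 + I)
m(B) = 10 + B² + 8*B (m(B) = (12 + B² + 8*B) + (3 - 1*5) = (12 + B² + 8*B) + (3 - 5) = (12 + B² + 8*B) - 2 = 10 + B² + 8*B)
(W(13/6) + m(q(5, -3)))*(-14) = (-13/6 + (10 + 5² + 8*5))*(-14) = (-13/6 + (10 + 25 + 40))*(-14) = (-1*13/6 + 75)*(-14) = (-13/6 + 75)*(-14) = (437/6)*(-14) = -3059/3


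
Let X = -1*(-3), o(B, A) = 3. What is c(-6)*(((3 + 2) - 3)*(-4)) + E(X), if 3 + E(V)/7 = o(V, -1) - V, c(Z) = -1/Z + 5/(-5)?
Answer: -43/3 ≈ -14.333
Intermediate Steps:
c(Z) = -1 - 1/Z (c(Z) = -1/Z + 5*(-⅕) = -1/Z - 1 = -1 - 1/Z)
X = 3
E(V) = -7*V (E(V) = -21 + 7*(3 - V) = -21 + (21 - 7*V) = -7*V)
c(-6)*(((3 + 2) - 3)*(-4)) + E(X) = ((-1 - 1*(-6))/(-6))*(((3 + 2) - 3)*(-4)) - 7*3 = (-(-1 + 6)/6)*((5 - 3)*(-4)) - 21 = (-⅙*5)*(2*(-4)) - 21 = -⅚*(-8) - 21 = 20/3 - 21 = -43/3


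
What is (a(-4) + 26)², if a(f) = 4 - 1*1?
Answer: 841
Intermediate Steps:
a(f) = 3 (a(f) = 4 - 1 = 3)
(a(-4) + 26)² = (3 + 26)² = 29² = 841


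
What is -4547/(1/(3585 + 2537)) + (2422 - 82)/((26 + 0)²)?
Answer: -361877497/13 ≈ -2.7837e+7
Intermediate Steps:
-4547/(1/(3585 + 2537)) + (2422 - 82)/((26 + 0)²) = -4547/(1/6122) + 2340/(26²) = -4547/1/6122 + 2340/676 = -4547*6122 + 2340*(1/676) = -27836734 + 45/13 = -361877497/13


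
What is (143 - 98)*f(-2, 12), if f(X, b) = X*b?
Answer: -1080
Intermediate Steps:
(143 - 98)*f(-2, 12) = (143 - 98)*(-2*12) = 45*(-24) = -1080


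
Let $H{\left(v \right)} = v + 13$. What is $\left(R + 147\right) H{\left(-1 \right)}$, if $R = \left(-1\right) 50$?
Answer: $1164$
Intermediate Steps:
$R = -50$
$H{\left(v \right)} = 13 + v$
$\left(R + 147\right) H{\left(-1 \right)} = \left(-50 + 147\right) \left(13 - 1\right) = 97 \cdot 12 = 1164$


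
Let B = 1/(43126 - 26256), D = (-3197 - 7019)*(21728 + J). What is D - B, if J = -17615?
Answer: -708850542961/16870 ≈ -4.2018e+7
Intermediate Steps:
D = -42018408 (D = (-3197 - 7019)*(21728 - 17615) = -10216*4113 = -42018408)
B = 1/16870 ≈ 5.9277e-5
D - B = -42018408 - 1*1/16870 = -42018408 - 1/16870 = -708850542961/16870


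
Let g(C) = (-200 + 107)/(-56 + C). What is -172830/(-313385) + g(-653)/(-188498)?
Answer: 4619570075451/8376472804514 ≈ 0.55149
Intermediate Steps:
g(C) = -93/(-56 + C)
-172830/(-313385) + g(-653)/(-188498) = -172830/(-313385) - 93/(-56 - 653)/(-188498) = -172830*(-1/313385) - 93/(-709)*(-1/188498) = 34566/62677 - 93*(-1/709)*(-1/188498) = 34566/62677 + (93/709)*(-1/188498) = 34566/62677 - 93/133645082 = 4619570075451/8376472804514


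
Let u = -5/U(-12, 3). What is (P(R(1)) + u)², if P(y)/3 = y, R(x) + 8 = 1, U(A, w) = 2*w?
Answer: 17161/36 ≈ 476.69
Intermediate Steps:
R(x) = -7 (R(x) = -8 + 1 = -7)
P(y) = 3*y
u = -⅚ (u = -5/(2*3) = -5/6 = -5*⅙ = -⅚ ≈ -0.83333)
(P(R(1)) + u)² = (3*(-7) - ⅚)² = (-21 - ⅚)² = (-131/6)² = 17161/36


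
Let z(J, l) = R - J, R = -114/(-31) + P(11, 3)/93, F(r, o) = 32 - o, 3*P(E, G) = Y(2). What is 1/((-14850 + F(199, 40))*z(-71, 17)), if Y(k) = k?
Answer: -279/309596146 ≈ -9.0117e-7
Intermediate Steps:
P(E, G) = 2/3 (P(E, G) = (1/3)*2 = 2/3)
R = 1028/279 (R = -114/(-31) + (2/3)/93 = -114*(-1/31) + (2/3)*(1/93) = 114/31 + 2/279 = 1028/279 ≈ 3.6846)
z(J, l) = 1028/279 - J
1/((-14850 + F(199, 40))*z(-71, 17)) = 1/((-14850 + (32 - 1*40))*(1028/279 - 1*(-71))) = 1/((-14850 + (32 - 40))*(1028/279 + 71)) = 1/((-14850 - 8)*(20837/279)) = (279/20837)/(-14858) = -1/14858*279/20837 = -279/309596146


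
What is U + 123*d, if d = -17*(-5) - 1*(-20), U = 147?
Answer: 13062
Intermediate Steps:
d = 105 (d = 85 + 20 = 105)
U + 123*d = 147 + 123*105 = 147 + 12915 = 13062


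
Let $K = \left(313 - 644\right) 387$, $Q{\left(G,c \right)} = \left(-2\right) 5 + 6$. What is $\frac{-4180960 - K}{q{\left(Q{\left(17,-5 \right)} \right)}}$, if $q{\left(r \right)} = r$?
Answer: $\frac{4052863}{4} \approx 1.0132 \cdot 10^{6}$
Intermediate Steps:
$Q{\left(G,c \right)} = -4$ ($Q{\left(G,c \right)} = -10 + 6 = -4$)
$K = -128097$ ($K = \left(-331\right) 387 = -128097$)
$\frac{-4180960 - K}{q{\left(Q{\left(17,-5 \right)} \right)}} = \frac{-4180960 - -128097}{-4} = \left(-4180960 + 128097\right) \left(- \frac{1}{4}\right) = \left(-4052863\right) \left(- \frac{1}{4}\right) = \frac{4052863}{4}$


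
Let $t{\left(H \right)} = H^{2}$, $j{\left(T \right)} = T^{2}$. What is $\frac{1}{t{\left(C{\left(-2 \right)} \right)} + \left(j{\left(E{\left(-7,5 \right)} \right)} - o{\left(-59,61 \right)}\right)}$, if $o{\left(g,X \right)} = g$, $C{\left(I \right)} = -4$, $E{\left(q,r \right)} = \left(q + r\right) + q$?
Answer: $\frac{1}{156} \approx 0.0064103$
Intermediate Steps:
$E{\left(q,r \right)} = r + 2 q$
$\frac{1}{t{\left(C{\left(-2 \right)} \right)} + \left(j{\left(E{\left(-7,5 \right)} \right)} - o{\left(-59,61 \right)}\right)} = \frac{1}{\left(-4\right)^{2} - \left(-59 - \left(5 + 2 \left(-7\right)\right)^{2}\right)} = \frac{1}{16 + \left(\left(5 - 14\right)^{2} + 59\right)} = \frac{1}{16 + \left(\left(-9\right)^{2} + 59\right)} = \frac{1}{16 + \left(81 + 59\right)} = \frac{1}{16 + 140} = \frac{1}{156}$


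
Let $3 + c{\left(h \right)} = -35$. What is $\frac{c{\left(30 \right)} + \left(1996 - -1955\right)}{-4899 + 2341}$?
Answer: $- \frac{3913}{2558} \approx -1.5297$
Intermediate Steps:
$c{\left(h \right)} = -38$ ($c{\left(h \right)} = -3 - 35 = -38$)
$\frac{c{\left(30 \right)} + \left(1996 - -1955\right)}{-4899 + 2341} = \frac{-38 + \left(1996 - -1955\right)}{-4899 + 2341} = \frac{-38 + \left(1996 + 1955\right)}{-2558} = \left(-38 + 3951\right) \left(- \frac{1}{2558}\right) = 3913 \left(- \frac{1}{2558}\right) = - \frac{3913}{2558}$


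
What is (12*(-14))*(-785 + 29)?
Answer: 127008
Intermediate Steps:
(12*(-14))*(-785 + 29) = -168*(-756) = 127008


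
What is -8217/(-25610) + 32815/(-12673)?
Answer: -736258109/324555530 ≈ -2.2685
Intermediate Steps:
-8217/(-25610) + 32815/(-12673) = -8217*(-1/25610) + 32815*(-1/12673) = 8217/25610 - 32815/12673 = -736258109/324555530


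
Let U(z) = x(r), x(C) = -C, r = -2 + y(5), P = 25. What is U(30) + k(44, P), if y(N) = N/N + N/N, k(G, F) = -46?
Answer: -46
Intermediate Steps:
y(N) = 2 (y(N) = 1 + 1 = 2)
r = 0 (r = -2 + 2 = 0)
U(z) = 0 (U(z) = -1*0 = 0)
U(30) + k(44, P) = 0 - 46 = -46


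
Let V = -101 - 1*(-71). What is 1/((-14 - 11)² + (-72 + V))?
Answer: 1/523 ≈ 0.0019120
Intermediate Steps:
V = -30 (V = -101 + 71 = -30)
1/((-14 - 11)² + (-72 + V)) = 1/((-14 - 11)² + (-72 - 30)) = 1/((-25)² - 102) = 1/(625 - 102) = 1/523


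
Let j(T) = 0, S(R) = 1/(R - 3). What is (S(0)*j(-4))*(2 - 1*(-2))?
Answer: 0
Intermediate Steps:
S(R) = 1/(-3 + R)
(S(0)*j(-4))*(2 - 1*(-2)) = (0/(-3 + 0))*(2 - 1*(-2)) = (0/(-3))*(2 + 2) = -⅓*0*4 = 0*4 = 0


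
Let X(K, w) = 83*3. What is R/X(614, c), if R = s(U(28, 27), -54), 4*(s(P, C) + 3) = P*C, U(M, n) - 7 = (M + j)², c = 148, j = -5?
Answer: -2413/83 ≈ -29.072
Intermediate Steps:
X(K, w) = 249
U(M, n) = 7 + (-5 + M)² (U(M, n) = 7 + (M - 5)² = 7 + (-5 + M)²)
s(P, C) = -3 + C*P/4 (s(P, C) = -3 + (P*C)/4 = -3 + (C*P)/4 = -3 + C*P/4)
R = -7239 (R = -3 + (¼)*(-54)*(7 + (-5 + 28)²) = -3 + (¼)*(-54)*(7 + 23²) = -3 + (¼)*(-54)*(7 + 529) = -3 + (¼)*(-54)*536 = -3 - 7236 = -7239)
R/X(614, c) = -7239/249 = -7239*1/249 = -2413/83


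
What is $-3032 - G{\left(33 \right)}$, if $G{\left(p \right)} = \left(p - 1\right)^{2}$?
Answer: $-4056$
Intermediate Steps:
$G{\left(p \right)} = \left(-1 + p\right)^{2}$
$-3032 - G{\left(33 \right)} = -3032 - \left(-1 + 33\right)^{2} = -3032 - 32^{2} = -3032 - 1024 = -4056$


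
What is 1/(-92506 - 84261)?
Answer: -1/176767 ≈ -5.6572e-6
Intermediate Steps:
1/(-92506 - 84261) = 1/(-176767) = -1/176767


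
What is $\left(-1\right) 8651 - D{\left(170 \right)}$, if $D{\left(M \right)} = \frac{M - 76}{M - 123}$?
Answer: $-8653$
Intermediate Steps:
$D{\left(M \right)} = \frac{-76 + M}{-123 + M}$
$\left(-1\right) 8651 - D{\left(170 \right)} = \left(-1\right) 8651 - \frac{-76 + 170}{-123 + 170} = -8651 - \frac{1}{47} \cdot 94 = -8651 - 2 = -8653$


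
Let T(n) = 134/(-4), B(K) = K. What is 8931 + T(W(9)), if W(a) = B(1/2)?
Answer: 17795/2 ≈ 8897.5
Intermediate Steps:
W(a) = ½ (W(a) = 1/2 = ½)
T(n) = -67/2 (T(n) = 134*(-¼) = -67/2)
8931 + T(W(9)) = 8931 - 67/2 = 17795/2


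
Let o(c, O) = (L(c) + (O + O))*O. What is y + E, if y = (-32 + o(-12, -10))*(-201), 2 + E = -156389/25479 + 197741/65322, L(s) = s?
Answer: -563472373609/9732978 ≈ -57893.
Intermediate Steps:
o(c, O) = O*(c + 2*O) (o(c, O) = (c + (O + O))*O = (c + 2*O)*O = O*(c + 2*O))
E = -49743145/9732978 (E = -2 + (-156389/25479 + 197741/65322) = -2 + (-156389*1/25479 + 197741*(1/65322)) = -2 + (-8231/1341 + 197741/65322) = -2 - 30277189/9732978 = -49743145/9732978 ≈ -5.1108)
y = -57888 (y = (-32 - 10*(-12 + 2*(-10)))*(-201) = (-32 - 10*(-12 - 20))*(-201) = (-32 - 10*(-32))*(-201) = (-32 + 320)*(-201) = 288*(-201) = -57888)
y + E = -57888 - 49743145/9732978 = -563472373609/9732978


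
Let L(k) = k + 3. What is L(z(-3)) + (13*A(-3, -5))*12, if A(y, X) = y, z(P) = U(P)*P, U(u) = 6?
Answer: -483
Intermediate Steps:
z(P) = 6*P
L(k) = 3 + k
L(z(-3)) + (13*A(-3, -5))*12 = (3 + 6*(-3)) + (13*(-3))*12 = (3 - 18) - 39*12 = -15 - 468 = -483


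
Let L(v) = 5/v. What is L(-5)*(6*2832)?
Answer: -16992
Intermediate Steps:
L(-5)*(6*2832) = (5/(-5))*(6*2832) = (5*(-⅕))*16992 = -1*16992 = -16992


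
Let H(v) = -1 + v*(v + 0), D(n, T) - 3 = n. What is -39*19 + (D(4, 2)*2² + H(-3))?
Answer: -705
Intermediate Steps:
D(n, T) = 3 + n
H(v) = -1 + v² (H(v) = -1 + v*v = -1 + v²)
-39*19 + (D(4, 2)*2² + H(-3)) = -39*19 + ((3 + 4)*2² + (-1 + (-3)²)) = -741 + (7*4 + (-1 + 9)) = -741 + (28 + 8) = -741 + 36 = -705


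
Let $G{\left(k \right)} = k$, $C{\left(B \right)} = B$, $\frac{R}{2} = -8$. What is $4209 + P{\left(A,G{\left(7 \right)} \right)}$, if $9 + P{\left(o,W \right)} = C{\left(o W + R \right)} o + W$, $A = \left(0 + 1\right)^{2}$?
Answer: $4198$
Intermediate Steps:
$R = -16$ ($R = 2 \left(-8\right) = -16$)
$A = 1$ ($A = 1^{2} = 1$)
$P{\left(o,W \right)} = -9 + W + o \left(-16 + W o\right)$ ($P{\left(o,W \right)} = -9 + \left(\left(o W - 16\right) o + W\right) = -9 + \left(\left(W o - 16\right) o + W\right) = -9 + \left(\left(-16 + W o\right) o + W\right) = -9 + \left(o \left(-16 + W o\right) + W\right) = -9 + \left(W + o \left(-16 + W o\right)\right) = -9 + W + o \left(-16 + W o\right)$)
$4209 + P{\left(A,G{\left(7 \right)} \right)} = 4209 + \left(-9 + 7 + 1 \left(-16 + 7 \cdot 1\right)\right) = 4209 + \left(-9 + 7 + 1 \left(-16 + 7\right)\right) = 4209 + \left(-9 + 7 + 1 \left(-9\right)\right) = 4209 - 11 = 4198$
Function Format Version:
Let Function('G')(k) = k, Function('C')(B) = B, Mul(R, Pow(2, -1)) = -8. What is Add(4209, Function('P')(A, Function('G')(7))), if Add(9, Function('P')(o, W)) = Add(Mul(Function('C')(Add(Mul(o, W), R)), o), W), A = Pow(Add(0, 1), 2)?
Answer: 4198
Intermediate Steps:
R = -16 (R = Mul(2, -8) = -16)
A = 1 (A = Pow(1, 2) = 1)
Function('P')(o, W) = Add(-9, W, Mul(o, Add(-16, Mul(W, o)))) (Function('P')(o, W) = Add(-9, Add(Mul(Add(Mul(o, W), -16), o), W)) = Add(-9, Add(Mul(Add(Mul(W, o), -16), o), W)) = Add(-9, Add(Mul(Add(-16, Mul(W, o)), o), W)) = Add(-9, Add(Mul(o, Add(-16, Mul(W, o))), W)) = Add(-9, Add(W, Mul(o, Add(-16, Mul(W, o))))) = Add(-9, W, Mul(o, Add(-16, Mul(W, o)))))
Add(4209, Function('P')(A, Function('G')(7))) = Add(4209, Add(-9, 7, Mul(1, Add(-16, Mul(7, 1))))) = Add(4209, Add(-9, 7, Mul(1, Add(-16, 7)))) = Add(4209, Add(-9, 7, Mul(1, -9))) = Add(4209, Add(-9, 7, -9)) = Add(4209, -11) = 4198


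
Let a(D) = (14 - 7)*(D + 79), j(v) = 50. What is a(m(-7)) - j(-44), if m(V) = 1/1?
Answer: 510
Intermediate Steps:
m(V) = 1
a(D) = 553 + 7*D (a(D) = 7*(79 + D) = 553 + 7*D)
a(m(-7)) - j(-44) = (553 + 7*1) - 1*50 = (553 + 7) - 50 = 560 - 50 = 510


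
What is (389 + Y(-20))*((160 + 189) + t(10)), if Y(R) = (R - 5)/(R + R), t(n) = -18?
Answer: 1031727/8 ≈ 1.2897e+5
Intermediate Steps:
Y(R) = (-5 + R)/(2*R) (Y(R) = (-5 + R)/((2*R)) = (-5 + R)*(1/(2*R)) = (-5 + R)/(2*R))
(389 + Y(-20))*((160 + 189) + t(10)) = (389 + (1/2)*(-5 - 20)/(-20))*((160 + 189) - 18) = (389 + (1/2)*(-1/20)*(-25))*(349 - 18) = (389 + 5/8)*331 = (3117/8)*331 = 1031727/8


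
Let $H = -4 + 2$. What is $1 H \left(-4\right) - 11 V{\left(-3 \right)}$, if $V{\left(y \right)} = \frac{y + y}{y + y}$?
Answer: $-3$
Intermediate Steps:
$H = -2$
$V{\left(y \right)} = 1$ ($V{\left(y \right)} = \frac{2 y}{2 y} = 2 y \frac{1}{2 y} = 1$)
$1 H \left(-4\right) - 11 V{\left(-3 \right)} = 1 \left(-2\right) \left(-4\right) - 11 = \left(-2\right) \left(-4\right) - 11 = 8 - 11 = -3$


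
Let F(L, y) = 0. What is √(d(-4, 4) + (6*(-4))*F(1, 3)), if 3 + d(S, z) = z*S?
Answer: I*√19 ≈ 4.3589*I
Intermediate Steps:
d(S, z) = -3 + S*z (d(S, z) = -3 + z*S = -3 + S*z)
√(d(-4, 4) + (6*(-4))*F(1, 3)) = √((-3 - 4*4) + (6*(-4))*0) = √((-3 - 16) - 24*0) = √(-19 + 0) = √(-19) = I*√19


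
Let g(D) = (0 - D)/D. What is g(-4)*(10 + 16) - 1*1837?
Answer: -1863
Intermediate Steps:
g(D) = -1 (g(D) = (-D)/D = -1)
g(-4)*(10 + 16) - 1*1837 = -(10 + 16) - 1*1837 = -1*26 - 1837 = -26 - 1837 = -1863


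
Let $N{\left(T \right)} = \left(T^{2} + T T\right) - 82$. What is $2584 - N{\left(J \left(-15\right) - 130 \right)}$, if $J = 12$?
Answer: $-189534$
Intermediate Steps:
$N{\left(T \right)} = -82 + 2 T^{2}$ ($N{\left(T \right)} = \left(T^{2} + T^{2}\right) - 82 = 2 T^{2} - 82 = -82 + 2 T^{2}$)
$2584 - N{\left(J \left(-15\right) - 130 \right)} = 2584 - \left(-82 + 2 \left(12 \left(-15\right) - 130\right)^{2}\right) = 2584 - \left(-82 + 2 \left(-180 - 130\right)^{2}\right) = 2584 - \left(-82 + 2 \left(-310\right)^{2}\right) = 2584 - \left(-82 + 2 \cdot 96100\right) = 2584 - \left(-82 + 192200\right) = 2584 - 192118 = -189534$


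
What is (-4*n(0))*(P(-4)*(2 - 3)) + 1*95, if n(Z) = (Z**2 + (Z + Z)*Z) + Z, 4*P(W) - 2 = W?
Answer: 95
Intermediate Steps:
P(W) = 1/2 + W/4
n(Z) = Z + 3*Z**2 (n(Z) = (Z**2 + (2*Z)*Z) + Z = (Z**2 + 2*Z**2) + Z = 3*Z**2 + Z = Z + 3*Z**2)
(-4*n(0))*(P(-4)*(2 - 3)) + 1*95 = (-0*(1 + 3*0))*((1/2 + (1/4)*(-4))*(2 - 3)) + 1*95 = (-0*(1 + 0))*((1/2 - 1)*(-1)) + 95 = (-0)*(-1/2*(-1)) + 95 = -4*0*(1/2) + 95 = 0*(1/2) + 95 = 0 + 95 = 95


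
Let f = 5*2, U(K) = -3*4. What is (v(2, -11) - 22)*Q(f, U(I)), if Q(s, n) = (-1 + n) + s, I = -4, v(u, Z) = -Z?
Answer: 33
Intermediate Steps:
U(K) = -12
f = 10
Q(s, n) = -1 + n + s
(v(2, -11) - 22)*Q(f, U(I)) = (-1*(-11) - 22)*(-1 - 12 + 10) = (11 - 22)*(-3) = -11*(-3) = 33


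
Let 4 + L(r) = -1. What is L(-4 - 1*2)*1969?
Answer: -9845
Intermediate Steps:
L(r) = -5 (L(r) = -4 - 1 = -5)
L(-4 - 1*2)*1969 = -5*1969 = -9845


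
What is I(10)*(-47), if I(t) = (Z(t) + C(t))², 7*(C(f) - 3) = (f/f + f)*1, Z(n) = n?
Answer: -488988/49 ≈ -9979.3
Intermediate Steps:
C(f) = 22/7 + f/7 (C(f) = 3 + ((f/f + f)*1)/7 = 3 + ((1 + f)*1)/7 = 3 + (1 + f)/7 = 3 + (⅐ + f/7) = 22/7 + f/7)
I(t) = (22/7 + 8*t/7)² (I(t) = (t + (22/7 + t/7))² = (22/7 + 8*t/7)²)
I(10)*(-47) = (4*(11 + 4*10)²/49)*(-47) = (4*(11 + 40)²/49)*(-47) = ((4/49)*51²)*(-47) = ((4/49)*2601)*(-47) = (10404/49)*(-47) = -488988/49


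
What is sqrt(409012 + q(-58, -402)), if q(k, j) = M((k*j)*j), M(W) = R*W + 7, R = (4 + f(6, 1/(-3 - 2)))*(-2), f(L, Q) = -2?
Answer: sqrt(37901147) ≈ 6156.4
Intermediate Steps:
R = -4 (R = (4 - 2)*(-2) = 2*(-2) = -4)
M(W) = 7 - 4*W (M(W) = -4*W + 7 = 7 - 4*W)
q(k, j) = 7 - 4*k*j**2 (q(k, j) = 7 - 4*k*j*j = 7 - 4*j*k*j = 7 - 4*k*j**2)
sqrt(409012 + q(-58, -402)) = sqrt(409012 + (7 - 4*(-58)*(-402)**2)) = sqrt(409012 + (7 - 4*(-58)*161604)) = sqrt(409012 + (7 + 37492128)) = sqrt(409012 + 37492135) = sqrt(37901147)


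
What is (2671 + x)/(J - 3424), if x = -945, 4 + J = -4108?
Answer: -863/3768 ≈ -0.22903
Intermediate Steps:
J = -4112 (J = -4 - 4108 = -4112)
(2671 + x)/(J - 3424) = (2671 - 945)/(-4112 - 3424) = 1726/(-7536) = 1726*(-1/7536) = -863/3768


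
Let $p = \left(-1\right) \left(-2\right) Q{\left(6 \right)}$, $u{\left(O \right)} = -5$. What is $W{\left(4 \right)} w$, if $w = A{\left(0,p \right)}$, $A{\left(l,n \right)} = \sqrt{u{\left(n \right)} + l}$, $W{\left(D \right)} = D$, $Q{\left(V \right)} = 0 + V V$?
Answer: $4 i \sqrt{5} \approx 8.9443 i$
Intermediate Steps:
$Q{\left(V \right)} = V^{2}$ ($Q{\left(V \right)} = 0 + V^{2} = V^{2}$)
$p = 72$ ($p = \left(-1\right) \left(-2\right) 6^{2} = 2 \cdot 36 = 72$)
$A{\left(l,n \right)} = \sqrt{-5 + l}$
$w = i \sqrt{5}$ ($w = \sqrt{-5 + 0} = \sqrt{-5} = i \sqrt{5} \approx 2.2361 i$)
$W{\left(4 \right)} w = 4 i \sqrt{5}$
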